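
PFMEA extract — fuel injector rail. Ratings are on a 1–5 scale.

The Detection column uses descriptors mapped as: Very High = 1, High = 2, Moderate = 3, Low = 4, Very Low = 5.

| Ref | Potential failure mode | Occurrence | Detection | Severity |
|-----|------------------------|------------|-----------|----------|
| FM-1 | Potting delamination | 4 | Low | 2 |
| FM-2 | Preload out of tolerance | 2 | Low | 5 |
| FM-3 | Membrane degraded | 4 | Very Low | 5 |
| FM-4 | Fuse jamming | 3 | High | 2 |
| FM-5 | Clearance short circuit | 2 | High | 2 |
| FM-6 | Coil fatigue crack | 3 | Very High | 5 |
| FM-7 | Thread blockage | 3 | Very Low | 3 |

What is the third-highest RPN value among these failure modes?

40

RPN = Severity × Occurrence × Detection:
  FM-1: 2 × 4 × 4 = 32
  FM-2: 5 × 2 × 4 = 40
  FM-3: 5 × 4 × 5 = 100
  FM-4: 2 × 3 × 2 = 12
  FM-5: 2 × 2 × 2 = 8
  FM-6: 5 × 3 × 1 = 15
  FM-7: 3 × 3 × 5 = 45
Sorted descending: 100, 45, 40, 32, 15, 12, 8.
The third-highest RPN is 40 (FM-2).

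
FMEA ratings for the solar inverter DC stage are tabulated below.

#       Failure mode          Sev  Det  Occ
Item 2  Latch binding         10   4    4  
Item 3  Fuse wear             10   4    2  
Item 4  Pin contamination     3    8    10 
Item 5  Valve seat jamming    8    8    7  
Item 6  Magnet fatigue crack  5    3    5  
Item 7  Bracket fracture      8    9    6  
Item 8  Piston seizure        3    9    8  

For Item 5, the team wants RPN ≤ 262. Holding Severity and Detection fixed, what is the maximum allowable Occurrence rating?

Item 5: S=8, O=7, D=8 → current RPN = 448.
Fixed product = 64. Need 64 × O ≤ 262, so O ≤ 262/64 = 4.09.
Maximum integer Occurrence rating = 4 (gives RPN 256; O=5 would give 320 > 262).

4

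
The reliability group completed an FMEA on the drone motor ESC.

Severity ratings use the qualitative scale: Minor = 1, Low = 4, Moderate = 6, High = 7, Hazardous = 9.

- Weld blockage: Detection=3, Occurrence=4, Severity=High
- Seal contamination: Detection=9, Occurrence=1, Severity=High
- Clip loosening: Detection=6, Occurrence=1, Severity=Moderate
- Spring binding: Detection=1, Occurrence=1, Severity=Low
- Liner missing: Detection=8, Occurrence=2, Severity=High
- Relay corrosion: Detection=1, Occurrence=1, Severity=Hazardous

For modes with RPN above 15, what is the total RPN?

295

RPN = Severity × Occurrence × Detection:
  Weld blockage: 7 × 4 × 3 = 84
  Seal contamination: 7 × 1 × 9 = 63
  Clip loosening: 6 × 1 × 6 = 36
  Spring binding: 4 × 1 × 1 = 4
  Liner missing: 7 × 2 × 8 = 112
  Relay corrosion: 9 × 1 × 1 = 9
RPN > 15: Weld blockage (84), Seal contamination (63), Clip loosening (36), Liner missing (112).
Sum: 84 + 63 + 36 + 112 = 295.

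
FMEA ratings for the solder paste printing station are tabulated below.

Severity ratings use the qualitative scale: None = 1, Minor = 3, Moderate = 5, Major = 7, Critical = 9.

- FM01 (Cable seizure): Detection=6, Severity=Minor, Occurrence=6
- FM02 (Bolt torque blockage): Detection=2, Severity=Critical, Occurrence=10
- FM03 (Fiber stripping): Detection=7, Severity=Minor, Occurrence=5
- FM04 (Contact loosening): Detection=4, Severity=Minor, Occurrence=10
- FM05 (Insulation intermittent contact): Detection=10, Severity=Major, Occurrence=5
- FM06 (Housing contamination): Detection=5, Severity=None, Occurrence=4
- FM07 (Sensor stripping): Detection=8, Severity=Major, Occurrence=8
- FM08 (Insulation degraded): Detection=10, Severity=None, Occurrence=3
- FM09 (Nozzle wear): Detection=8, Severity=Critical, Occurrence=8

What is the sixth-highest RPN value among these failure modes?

108

RPN = Severity × Occurrence × Detection:
  FM01: 3 × 6 × 6 = 108
  FM02: 9 × 10 × 2 = 180
  FM03: 3 × 5 × 7 = 105
  FM04: 3 × 10 × 4 = 120
  FM05: 7 × 5 × 10 = 350
  FM06: 1 × 4 × 5 = 20
  FM07: 7 × 8 × 8 = 448
  FM08: 1 × 3 × 10 = 30
  FM09: 9 × 8 × 8 = 576
Sorted descending: 576, 448, 350, 180, 120, 108, 105, 30, 20.
The sixth-highest RPN is 108 (FM01).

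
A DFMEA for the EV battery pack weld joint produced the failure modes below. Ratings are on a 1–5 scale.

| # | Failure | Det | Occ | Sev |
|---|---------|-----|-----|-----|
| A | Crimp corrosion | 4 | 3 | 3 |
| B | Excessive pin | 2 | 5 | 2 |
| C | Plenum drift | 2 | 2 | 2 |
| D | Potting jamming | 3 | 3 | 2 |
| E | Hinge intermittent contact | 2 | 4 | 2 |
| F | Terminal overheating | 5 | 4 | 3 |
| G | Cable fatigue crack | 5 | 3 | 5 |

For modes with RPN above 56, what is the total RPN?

RPN = Severity × Occurrence × Detection:
  A: 3 × 3 × 4 = 36
  B: 2 × 5 × 2 = 20
  C: 2 × 2 × 2 = 8
  D: 2 × 3 × 3 = 18
  E: 2 × 4 × 2 = 16
  F: 3 × 4 × 5 = 60
  G: 5 × 3 × 5 = 75
RPN > 56: F (60), G (75).
Sum: 60 + 75 = 135.

135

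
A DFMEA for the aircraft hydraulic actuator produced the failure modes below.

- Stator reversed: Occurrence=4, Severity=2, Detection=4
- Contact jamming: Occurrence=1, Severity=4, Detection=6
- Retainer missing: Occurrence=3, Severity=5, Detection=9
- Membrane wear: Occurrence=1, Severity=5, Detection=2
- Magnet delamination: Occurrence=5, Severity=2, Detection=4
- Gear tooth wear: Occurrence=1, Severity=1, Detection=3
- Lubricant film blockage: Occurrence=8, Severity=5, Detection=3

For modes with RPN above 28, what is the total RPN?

327

RPN = Severity × Occurrence × Detection:
  Stator reversed: 2 × 4 × 4 = 32
  Contact jamming: 4 × 1 × 6 = 24
  Retainer missing: 5 × 3 × 9 = 135
  Membrane wear: 5 × 1 × 2 = 10
  Magnet delamination: 2 × 5 × 4 = 40
  Gear tooth wear: 1 × 1 × 3 = 3
  Lubricant film blockage: 5 × 8 × 3 = 120
RPN > 28: Stator reversed (32), Retainer missing (135), Magnet delamination (40), Lubricant film blockage (120).
Sum: 32 + 135 + 40 + 120 = 327.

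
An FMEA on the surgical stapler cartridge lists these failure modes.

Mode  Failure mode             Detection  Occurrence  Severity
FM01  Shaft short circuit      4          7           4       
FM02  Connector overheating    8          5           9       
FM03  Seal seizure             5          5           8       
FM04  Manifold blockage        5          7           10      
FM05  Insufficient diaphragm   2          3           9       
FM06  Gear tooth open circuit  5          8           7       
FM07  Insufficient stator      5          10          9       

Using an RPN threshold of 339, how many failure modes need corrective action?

3

RPN = Severity × Occurrence × Detection:
  FM01: 4 × 7 × 4 = 112
  FM02: 9 × 5 × 8 = 360
  FM03: 8 × 5 × 5 = 200
  FM04: 10 × 7 × 5 = 350
  FM05: 9 × 3 × 2 = 54
  FM06: 7 × 8 × 5 = 280
  FM07: 9 × 10 × 5 = 450
Modes with RPN ≥ 339: FM02 (360), FM04 (350), FM07 (450) → 3.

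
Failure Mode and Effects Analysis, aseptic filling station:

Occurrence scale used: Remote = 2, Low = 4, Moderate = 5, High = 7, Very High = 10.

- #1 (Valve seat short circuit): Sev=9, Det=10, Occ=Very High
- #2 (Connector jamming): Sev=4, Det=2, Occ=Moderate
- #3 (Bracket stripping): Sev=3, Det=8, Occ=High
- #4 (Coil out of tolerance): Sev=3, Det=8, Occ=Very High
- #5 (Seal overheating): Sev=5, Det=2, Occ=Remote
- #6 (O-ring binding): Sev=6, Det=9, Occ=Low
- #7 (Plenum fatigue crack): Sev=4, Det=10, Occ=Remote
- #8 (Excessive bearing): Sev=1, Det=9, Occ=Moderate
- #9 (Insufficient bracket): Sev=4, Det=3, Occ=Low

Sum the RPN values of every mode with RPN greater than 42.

RPN = Severity × Occurrence × Detection:
  #1: 9 × 10 × 10 = 900
  #2: 4 × 5 × 2 = 40
  #3: 3 × 7 × 8 = 168
  #4: 3 × 10 × 8 = 240
  #5: 5 × 2 × 2 = 20
  #6: 6 × 4 × 9 = 216
  #7: 4 × 2 × 10 = 80
  #8: 1 × 5 × 9 = 45
  #9: 4 × 4 × 3 = 48
RPN > 42: #1 (900), #3 (168), #4 (240), #6 (216), #7 (80), #8 (45), #9 (48).
Sum: 900 + 168 + 240 + 216 + 80 + 45 + 48 = 1697.

1697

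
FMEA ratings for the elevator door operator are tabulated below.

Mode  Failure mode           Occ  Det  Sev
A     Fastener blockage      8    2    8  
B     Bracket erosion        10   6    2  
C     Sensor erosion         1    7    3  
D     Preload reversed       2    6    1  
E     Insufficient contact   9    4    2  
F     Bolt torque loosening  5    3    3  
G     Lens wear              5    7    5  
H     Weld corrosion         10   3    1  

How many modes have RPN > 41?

5

RPN = Severity × Occurrence × Detection:
  A: 8 × 8 × 2 = 128
  B: 2 × 10 × 6 = 120
  C: 3 × 1 × 7 = 21
  D: 1 × 2 × 6 = 12
  E: 2 × 9 × 4 = 72
  F: 3 × 5 × 3 = 45
  G: 5 × 5 × 7 = 175
  H: 1 × 10 × 3 = 30
Modes with RPN > 41: A (128), B (120), E (72), F (45), G (175) → 5.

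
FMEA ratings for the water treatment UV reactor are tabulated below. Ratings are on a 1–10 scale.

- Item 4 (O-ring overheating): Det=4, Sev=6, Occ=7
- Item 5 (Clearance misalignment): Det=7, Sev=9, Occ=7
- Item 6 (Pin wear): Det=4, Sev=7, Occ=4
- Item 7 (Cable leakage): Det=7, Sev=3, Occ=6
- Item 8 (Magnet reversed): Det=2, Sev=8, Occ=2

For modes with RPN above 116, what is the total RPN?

735

RPN = Severity × Occurrence × Detection:
  Item 4: 6 × 7 × 4 = 168
  Item 5: 9 × 7 × 7 = 441
  Item 6: 7 × 4 × 4 = 112
  Item 7: 3 × 6 × 7 = 126
  Item 8: 8 × 2 × 2 = 32
RPN > 116: Item 4 (168), Item 5 (441), Item 7 (126).
Sum: 168 + 441 + 126 = 735.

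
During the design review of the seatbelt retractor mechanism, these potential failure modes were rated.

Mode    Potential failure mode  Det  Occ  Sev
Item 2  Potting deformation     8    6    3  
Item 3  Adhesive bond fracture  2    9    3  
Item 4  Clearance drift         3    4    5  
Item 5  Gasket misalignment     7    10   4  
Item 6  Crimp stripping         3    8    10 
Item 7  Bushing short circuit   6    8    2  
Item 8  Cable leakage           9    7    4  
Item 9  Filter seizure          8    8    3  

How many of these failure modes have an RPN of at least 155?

RPN = Severity × Occurrence × Detection:
  Item 2: 3 × 6 × 8 = 144
  Item 3: 3 × 9 × 2 = 54
  Item 4: 5 × 4 × 3 = 60
  Item 5: 4 × 10 × 7 = 280
  Item 6: 10 × 8 × 3 = 240
  Item 7: 2 × 8 × 6 = 96
  Item 8: 4 × 7 × 9 = 252
  Item 9: 3 × 8 × 8 = 192
Modes with RPN ≥ 155: Item 5 (280), Item 6 (240), Item 8 (252), Item 9 (192) → 4.

4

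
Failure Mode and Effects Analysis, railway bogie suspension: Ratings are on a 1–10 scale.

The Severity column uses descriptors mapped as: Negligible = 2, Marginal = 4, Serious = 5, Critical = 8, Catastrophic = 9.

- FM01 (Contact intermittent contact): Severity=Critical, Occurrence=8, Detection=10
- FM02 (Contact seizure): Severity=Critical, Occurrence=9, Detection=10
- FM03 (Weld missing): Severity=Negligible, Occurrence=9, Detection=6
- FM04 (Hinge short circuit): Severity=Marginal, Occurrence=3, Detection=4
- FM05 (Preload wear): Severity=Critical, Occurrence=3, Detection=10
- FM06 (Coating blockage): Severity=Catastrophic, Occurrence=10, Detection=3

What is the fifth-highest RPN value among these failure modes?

108

RPN = Severity × Occurrence × Detection:
  FM01: 8 × 8 × 10 = 640
  FM02: 8 × 9 × 10 = 720
  FM03: 2 × 9 × 6 = 108
  FM04: 4 × 3 × 4 = 48
  FM05: 8 × 3 × 10 = 240
  FM06: 9 × 10 × 3 = 270
Sorted descending: 720, 640, 270, 240, 108, 48.
The fifth-highest RPN is 108 (FM03).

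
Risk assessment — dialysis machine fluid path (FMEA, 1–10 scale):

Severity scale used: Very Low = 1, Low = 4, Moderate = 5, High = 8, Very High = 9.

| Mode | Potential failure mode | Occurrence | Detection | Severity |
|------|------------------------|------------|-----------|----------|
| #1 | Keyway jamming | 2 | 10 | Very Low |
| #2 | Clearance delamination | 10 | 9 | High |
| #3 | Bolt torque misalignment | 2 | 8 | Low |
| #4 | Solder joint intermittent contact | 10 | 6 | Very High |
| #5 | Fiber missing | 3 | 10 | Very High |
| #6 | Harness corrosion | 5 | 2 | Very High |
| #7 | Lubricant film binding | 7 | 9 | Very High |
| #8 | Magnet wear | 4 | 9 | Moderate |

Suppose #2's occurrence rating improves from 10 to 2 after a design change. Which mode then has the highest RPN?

RPN = Severity × Occurrence × Detection:
  #1: 1 × 2 × 10 = 20
  #2: 8 × 10 × 9 = 720
  #3: 4 × 2 × 8 = 64
  #4: 9 × 10 × 6 = 540
  #5: 9 × 3 × 10 = 270
  #6: 9 × 5 × 2 = 90
  #7: 9 × 7 × 9 = 567
  #8: 5 × 4 × 9 = 180
After action: #2 → 8 × 2 × 9 = 144.
Revised RPNs: #7=567, #4=540, #5=270, #8=180, #2=144, #6=90, #3=64, #1=20.
Highest is now #7 (567).

#7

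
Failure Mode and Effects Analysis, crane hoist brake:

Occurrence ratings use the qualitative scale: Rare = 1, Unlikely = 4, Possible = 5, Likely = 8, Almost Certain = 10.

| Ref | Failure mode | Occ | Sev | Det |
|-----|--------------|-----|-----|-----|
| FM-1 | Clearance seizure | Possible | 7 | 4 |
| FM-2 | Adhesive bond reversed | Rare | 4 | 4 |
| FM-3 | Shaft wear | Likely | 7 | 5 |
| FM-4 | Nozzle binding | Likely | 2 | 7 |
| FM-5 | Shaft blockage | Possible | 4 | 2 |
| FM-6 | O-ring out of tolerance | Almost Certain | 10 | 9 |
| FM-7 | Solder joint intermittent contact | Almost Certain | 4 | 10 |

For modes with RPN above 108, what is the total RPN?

1832

RPN = Severity × Occurrence × Detection:
  FM-1: 7 × 5 × 4 = 140
  FM-2: 4 × 1 × 4 = 16
  FM-3: 7 × 8 × 5 = 280
  FM-4: 2 × 8 × 7 = 112
  FM-5: 4 × 5 × 2 = 40
  FM-6: 10 × 10 × 9 = 900
  FM-7: 4 × 10 × 10 = 400
RPN > 108: FM-1 (140), FM-3 (280), FM-4 (112), FM-6 (900), FM-7 (400).
Sum: 140 + 280 + 112 + 900 + 400 = 1832.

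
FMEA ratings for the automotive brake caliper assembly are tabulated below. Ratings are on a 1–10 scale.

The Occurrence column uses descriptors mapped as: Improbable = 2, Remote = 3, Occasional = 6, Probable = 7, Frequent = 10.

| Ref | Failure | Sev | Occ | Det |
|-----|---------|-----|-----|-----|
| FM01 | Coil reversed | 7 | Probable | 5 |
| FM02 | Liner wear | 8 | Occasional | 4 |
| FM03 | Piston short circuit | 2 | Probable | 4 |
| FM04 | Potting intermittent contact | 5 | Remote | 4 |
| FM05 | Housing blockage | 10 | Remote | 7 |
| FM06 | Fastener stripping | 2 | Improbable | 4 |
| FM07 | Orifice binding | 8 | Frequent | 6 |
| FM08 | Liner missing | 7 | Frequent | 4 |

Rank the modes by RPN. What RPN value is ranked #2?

RPN = Severity × Occurrence × Detection:
  FM01: 7 × 7 × 5 = 245
  FM02: 8 × 6 × 4 = 192
  FM03: 2 × 7 × 4 = 56
  FM04: 5 × 3 × 4 = 60
  FM05: 10 × 3 × 7 = 210
  FM06: 2 × 2 × 4 = 16
  FM07: 8 × 10 × 6 = 480
  FM08: 7 × 10 × 4 = 280
Sorted descending: 480, 280, 245, 210, 192, 60, 56, 16.
The second-highest RPN is 280 (FM08).

280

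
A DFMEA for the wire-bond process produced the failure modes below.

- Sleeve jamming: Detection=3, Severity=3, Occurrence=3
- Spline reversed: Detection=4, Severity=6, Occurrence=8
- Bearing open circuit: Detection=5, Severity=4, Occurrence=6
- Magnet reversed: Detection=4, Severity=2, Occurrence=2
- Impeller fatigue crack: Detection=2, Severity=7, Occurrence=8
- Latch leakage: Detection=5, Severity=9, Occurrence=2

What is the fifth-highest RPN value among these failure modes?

RPN = Severity × Occurrence × Detection:
  Sleeve jamming: 3 × 3 × 3 = 27
  Spline reversed: 6 × 8 × 4 = 192
  Bearing open circuit: 4 × 6 × 5 = 120
  Magnet reversed: 2 × 2 × 4 = 16
  Impeller fatigue crack: 7 × 8 × 2 = 112
  Latch leakage: 9 × 2 × 5 = 90
Sorted descending: 192, 120, 112, 90, 27, 16.
The fifth-highest RPN is 27 (Sleeve jamming).

27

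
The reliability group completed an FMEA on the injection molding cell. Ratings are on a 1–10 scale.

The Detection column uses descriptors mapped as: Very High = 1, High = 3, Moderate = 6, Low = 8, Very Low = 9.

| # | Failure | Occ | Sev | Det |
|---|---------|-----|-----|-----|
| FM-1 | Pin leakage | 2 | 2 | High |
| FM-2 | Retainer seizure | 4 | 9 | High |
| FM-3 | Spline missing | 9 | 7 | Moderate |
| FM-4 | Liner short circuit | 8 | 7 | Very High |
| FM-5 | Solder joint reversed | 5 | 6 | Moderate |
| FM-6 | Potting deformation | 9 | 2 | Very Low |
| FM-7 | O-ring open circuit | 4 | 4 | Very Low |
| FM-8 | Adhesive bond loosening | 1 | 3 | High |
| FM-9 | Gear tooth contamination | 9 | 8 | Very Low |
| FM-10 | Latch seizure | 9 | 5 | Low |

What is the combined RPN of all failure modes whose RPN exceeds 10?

RPN = Severity × Occurrence × Detection:
  FM-1: 2 × 2 × 3 = 12
  FM-2: 9 × 4 × 3 = 108
  FM-3: 7 × 9 × 6 = 378
  FM-4: 7 × 8 × 1 = 56
  FM-5: 6 × 5 × 6 = 180
  FM-6: 2 × 9 × 9 = 162
  FM-7: 4 × 4 × 9 = 144
  FM-8: 3 × 1 × 3 = 9
  FM-9: 8 × 9 × 9 = 648
  FM-10: 5 × 9 × 8 = 360
RPN > 10: FM-1 (12), FM-2 (108), FM-3 (378), FM-4 (56), FM-5 (180), FM-6 (162), FM-7 (144), FM-9 (648), FM-10 (360).
Sum: 12 + 108 + 378 + 56 + 180 + 162 + 144 + 648 + 360 = 2048.

2048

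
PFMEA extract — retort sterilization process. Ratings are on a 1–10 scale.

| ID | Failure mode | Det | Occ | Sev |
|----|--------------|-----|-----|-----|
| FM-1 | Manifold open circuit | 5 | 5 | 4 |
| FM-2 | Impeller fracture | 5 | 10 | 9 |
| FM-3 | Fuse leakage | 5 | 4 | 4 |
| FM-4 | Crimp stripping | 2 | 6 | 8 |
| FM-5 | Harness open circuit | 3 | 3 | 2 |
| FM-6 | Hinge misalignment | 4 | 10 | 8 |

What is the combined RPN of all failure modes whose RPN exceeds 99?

RPN = Severity × Occurrence × Detection:
  FM-1: 4 × 5 × 5 = 100
  FM-2: 9 × 10 × 5 = 450
  FM-3: 4 × 4 × 5 = 80
  FM-4: 8 × 6 × 2 = 96
  FM-5: 2 × 3 × 3 = 18
  FM-6: 8 × 10 × 4 = 320
RPN > 99: FM-1 (100), FM-2 (450), FM-6 (320).
Sum: 100 + 450 + 320 = 870.

870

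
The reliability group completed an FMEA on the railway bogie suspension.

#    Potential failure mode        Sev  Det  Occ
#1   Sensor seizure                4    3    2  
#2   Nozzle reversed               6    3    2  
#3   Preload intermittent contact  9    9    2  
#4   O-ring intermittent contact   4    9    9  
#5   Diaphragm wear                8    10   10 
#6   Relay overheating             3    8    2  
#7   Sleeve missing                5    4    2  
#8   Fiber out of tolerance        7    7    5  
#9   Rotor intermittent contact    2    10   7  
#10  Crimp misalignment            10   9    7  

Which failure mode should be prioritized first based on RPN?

#5

RPN = Severity × Occurrence × Detection:
  #1: 4 × 2 × 3 = 24
  #2: 6 × 2 × 3 = 36
  #3: 9 × 2 × 9 = 162
  #4: 4 × 9 × 9 = 324
  #5: 8 × 10 × 10 = 800
  #6: 3 × 2 × 8 = 48
  #7: 5 × 2 × 4 = 40
  #8: 7 × 5 × 7 = 245
  #9: 2 × 7 × 10 = 140
  #10: 10 × 7 × 9 = 630
Highest RPN is 800 → #5.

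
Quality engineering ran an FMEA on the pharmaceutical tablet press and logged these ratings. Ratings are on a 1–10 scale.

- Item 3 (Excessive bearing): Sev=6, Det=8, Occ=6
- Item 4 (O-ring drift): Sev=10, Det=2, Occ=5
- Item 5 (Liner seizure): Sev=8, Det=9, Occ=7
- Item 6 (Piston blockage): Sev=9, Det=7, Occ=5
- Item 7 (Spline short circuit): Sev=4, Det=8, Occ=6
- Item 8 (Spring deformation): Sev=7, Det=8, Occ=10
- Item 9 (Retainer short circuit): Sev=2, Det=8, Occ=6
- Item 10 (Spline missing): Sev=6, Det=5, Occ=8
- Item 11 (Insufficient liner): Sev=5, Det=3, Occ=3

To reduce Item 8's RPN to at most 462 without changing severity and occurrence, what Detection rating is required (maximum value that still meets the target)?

6

Item 8: S=7, O=10, D=8 → current RPN = 560.
Fixed product = 70. Need 70 × D ≤ 462, so D ≤ 462/70 = 6.60.
Maximum integer Detection rating = 6 (gives RPN 420; D=7 would give 490 > 462).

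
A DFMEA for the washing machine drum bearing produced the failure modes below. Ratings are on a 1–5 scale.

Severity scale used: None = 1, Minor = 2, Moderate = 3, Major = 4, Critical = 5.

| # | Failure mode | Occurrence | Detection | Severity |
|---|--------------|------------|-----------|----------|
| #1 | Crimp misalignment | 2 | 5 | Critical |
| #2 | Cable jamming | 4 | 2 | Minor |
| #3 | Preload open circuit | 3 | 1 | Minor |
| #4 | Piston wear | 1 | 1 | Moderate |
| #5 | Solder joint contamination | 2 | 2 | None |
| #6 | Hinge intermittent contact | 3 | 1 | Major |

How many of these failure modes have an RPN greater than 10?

3

RPN = Severity × Occurrence × Detection:
  #1: 5 × 2 × 5 = 50
  #2: 2 × 4 × 2 = 16
  #3: 2 × 3 × 1 = 6
  #4: 3 × 1 × 1 = 3
  #5: 1 × 2 × 2 = 4
  #6: 4 × 3 × 1 = 12
Modes with RPN > 10: #1 (50), #2 (16), #6 (12) → 3.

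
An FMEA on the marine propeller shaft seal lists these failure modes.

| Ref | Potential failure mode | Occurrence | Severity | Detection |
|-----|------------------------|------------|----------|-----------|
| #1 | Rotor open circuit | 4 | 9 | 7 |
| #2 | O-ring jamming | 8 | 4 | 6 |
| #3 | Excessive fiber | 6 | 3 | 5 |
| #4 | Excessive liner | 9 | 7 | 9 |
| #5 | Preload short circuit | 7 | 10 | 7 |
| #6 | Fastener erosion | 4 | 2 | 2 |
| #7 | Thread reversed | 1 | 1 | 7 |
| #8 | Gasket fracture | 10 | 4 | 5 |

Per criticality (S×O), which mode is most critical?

#5

Criticality = Severity × Occurrence:
  #1: 9 × 4 = 36
  #2: 4 × 8 = 32
  #3: 3 × 6 = 18
  #4: 7 × 9 = 63
  #5: 10 × 7 = 70
  #6: 2 × 4 = 8
  #7: 1 × 1 = 1
  #8: 4 × 10 = 40
Highest criticality is 70 → #5.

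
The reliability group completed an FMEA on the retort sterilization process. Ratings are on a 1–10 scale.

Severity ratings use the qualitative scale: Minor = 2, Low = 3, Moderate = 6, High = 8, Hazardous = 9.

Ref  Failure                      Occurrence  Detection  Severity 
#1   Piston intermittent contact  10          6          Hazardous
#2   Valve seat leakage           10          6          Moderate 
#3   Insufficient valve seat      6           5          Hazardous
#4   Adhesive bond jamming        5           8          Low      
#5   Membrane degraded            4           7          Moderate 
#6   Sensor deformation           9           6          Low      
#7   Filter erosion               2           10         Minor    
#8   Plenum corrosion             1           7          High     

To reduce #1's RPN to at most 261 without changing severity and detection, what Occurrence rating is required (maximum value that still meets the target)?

#1: S=9, O=10, D=6 → current RPN = 540.
Fixed product = 54. Need 54 × O ≤ 261, so O ≤ 261/54 = 4.83.
Maximum integer Occurrence rating = 4 (gives RPN 216; O=5 would give 270 > 261).

4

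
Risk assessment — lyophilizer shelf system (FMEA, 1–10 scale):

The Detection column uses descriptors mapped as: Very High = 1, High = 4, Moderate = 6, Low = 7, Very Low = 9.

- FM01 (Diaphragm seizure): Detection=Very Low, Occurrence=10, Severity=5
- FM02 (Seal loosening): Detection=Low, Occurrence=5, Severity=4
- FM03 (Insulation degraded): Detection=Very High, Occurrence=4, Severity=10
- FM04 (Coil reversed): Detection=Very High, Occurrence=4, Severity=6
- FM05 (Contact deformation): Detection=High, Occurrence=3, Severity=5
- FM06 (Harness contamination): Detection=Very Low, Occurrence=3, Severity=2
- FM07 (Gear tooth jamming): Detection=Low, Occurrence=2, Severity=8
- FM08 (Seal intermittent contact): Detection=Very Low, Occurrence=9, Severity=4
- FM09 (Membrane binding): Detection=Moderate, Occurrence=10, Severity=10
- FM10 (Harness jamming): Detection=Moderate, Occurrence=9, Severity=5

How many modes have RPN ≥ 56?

RPN = Severity × Occurrence × Detection:
  FM01: 5 × 10 × 9 = 450
  FM02: 4 × 5 × 7 = 140
  FM03: 10 × 4 × 1 = 40
  FM04: 6 × 4 × 1 = 24
  FM05: 5 × 3 × 4 = 60
  FM06: 2 × 3 × 9 = 54
  FM07: 8 × 2 × 7 = 112
  FM08: 4 × 9 × 9 = 324
  FM09: 10 × 10 × 6 = 600
  FM10: 5 × 9 × 6 = 270
Modes with RPN ≥ 56: FM01 (450), FM02 (140), FM05 (60), FM07 (112), FM08 (324), FM09 (600), FM10 (270) → 7.

7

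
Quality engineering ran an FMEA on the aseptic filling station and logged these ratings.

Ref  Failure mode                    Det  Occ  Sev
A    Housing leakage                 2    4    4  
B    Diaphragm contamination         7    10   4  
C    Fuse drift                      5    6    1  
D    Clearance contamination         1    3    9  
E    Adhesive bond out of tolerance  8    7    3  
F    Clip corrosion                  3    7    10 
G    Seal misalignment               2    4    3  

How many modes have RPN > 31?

RPN = Severity × Occurrence × Detection:
  A: 4 × 4 × 2 = 32
  B: 4 × 10 × 7 = 280
  C: 1 × 6 × 5 = 30
  D: 9 × 3 × 1 = 27
  E: 3 × 7 × 8 = 168
  F: 10 × 7 × 3 = 210
  G: 3 × 4 × 2 = 24
Modes with RPN > 31: A (32), B (280), E (168), F (210) → 4.

4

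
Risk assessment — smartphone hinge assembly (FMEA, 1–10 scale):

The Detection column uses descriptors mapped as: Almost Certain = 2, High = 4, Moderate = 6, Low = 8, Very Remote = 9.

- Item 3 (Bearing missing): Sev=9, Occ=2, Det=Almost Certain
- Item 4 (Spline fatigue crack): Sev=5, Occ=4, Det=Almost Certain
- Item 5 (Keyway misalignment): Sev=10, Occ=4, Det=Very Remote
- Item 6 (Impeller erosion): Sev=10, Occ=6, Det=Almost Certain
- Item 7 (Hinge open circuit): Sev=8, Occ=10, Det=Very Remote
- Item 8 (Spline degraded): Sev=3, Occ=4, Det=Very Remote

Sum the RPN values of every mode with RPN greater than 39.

RPN = Severity × Occurrence × Detection:
  Item 3: 9 × 2 × 2 = 36
  Item 4: 5 × 4 × 2 = 40
  Item 5: 10 × 4 × 9 = 360
  Item 6: 10 × 6 × 2 = 120
  Item 7: 8 × 10 × 9 = 720
  Item 8: 3 × 4 × 9 = 108
RPN > 39: Item 4 (40), Item 5 (360), Item 6 (120), Item 7 (720), Item 8 (108).
Sum: 40 + 360 + 120 + 720 + 108 = 1348.

1348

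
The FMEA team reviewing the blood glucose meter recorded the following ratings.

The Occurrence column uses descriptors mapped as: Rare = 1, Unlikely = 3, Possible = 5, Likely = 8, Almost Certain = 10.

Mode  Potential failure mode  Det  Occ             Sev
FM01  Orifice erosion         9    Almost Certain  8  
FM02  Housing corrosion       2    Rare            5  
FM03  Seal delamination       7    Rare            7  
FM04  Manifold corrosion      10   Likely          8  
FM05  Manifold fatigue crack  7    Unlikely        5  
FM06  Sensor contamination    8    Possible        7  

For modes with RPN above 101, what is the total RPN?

1745

RPN = Severity × Occurrence × Detection:
  FM01: 8 × 10 × 9 = 720
  FM02: 5 × 1 × 2 = 10
  FM03: 7 × 1 × 7 = 49
  FM04: 8 × 8 × 10 = 640
  FM05: 5 × 3 × 7 = 105
  FM06: 7 × 5 × 8 = 280
RPN > 101: FM01 (720), FM04 (640), FM05 (105), FM06 (280).
Sum: 720 + 640 + 105 + 280 = 1745.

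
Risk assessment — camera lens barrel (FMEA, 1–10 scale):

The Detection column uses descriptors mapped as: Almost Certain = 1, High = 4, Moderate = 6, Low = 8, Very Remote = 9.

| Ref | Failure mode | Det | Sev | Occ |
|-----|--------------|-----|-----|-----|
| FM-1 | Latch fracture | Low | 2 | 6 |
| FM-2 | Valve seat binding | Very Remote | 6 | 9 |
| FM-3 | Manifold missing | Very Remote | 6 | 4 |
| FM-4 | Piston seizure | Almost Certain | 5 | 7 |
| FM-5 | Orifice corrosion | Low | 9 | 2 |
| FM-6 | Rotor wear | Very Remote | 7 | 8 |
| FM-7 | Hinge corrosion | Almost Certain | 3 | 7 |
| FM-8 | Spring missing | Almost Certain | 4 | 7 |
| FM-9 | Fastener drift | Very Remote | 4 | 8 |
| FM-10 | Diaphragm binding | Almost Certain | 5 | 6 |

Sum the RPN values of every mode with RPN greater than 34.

RPN = Severity × Occurrence × Detection:
  FM-1: 2 × 6 × 8 = 96
  FM-2: 6 × 9 × 9 = 486
  FM-3: 6 × 4 × 9 = 216
  FM-4: 5 × 7 × 1 = 35
  FM-5: 9 × 2 × 8 = 144
  FM-6: 7 × 8 × 9 = 504
  FM-7: 3 × 7 × 1 = 21
  FM-8: 4 × 7 × 1 = 28
  FM-9: 4 × 8 × 9 = 288
  FM-10: 5 × 6 × 1 = 30
RPN > 34: FM-1 (96), FM-2 (486), FM-3 (216), FM-4 (35), FM-5 (144), FM-6 (504), FM-9 (288).
Sum: 96 + 486 + 216 + 35 + 144 + 504 + 288 = 1769.

1769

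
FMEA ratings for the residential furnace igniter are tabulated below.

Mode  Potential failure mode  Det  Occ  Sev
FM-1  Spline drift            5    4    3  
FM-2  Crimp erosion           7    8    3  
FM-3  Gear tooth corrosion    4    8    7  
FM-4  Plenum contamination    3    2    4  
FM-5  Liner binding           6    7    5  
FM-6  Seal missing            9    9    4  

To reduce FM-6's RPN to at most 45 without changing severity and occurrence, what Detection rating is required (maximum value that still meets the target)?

1

FM-6: S=4, O=9, D=9 → current RPN = 324.
Fixed product = 36. Need 36 × D ≤ 45, so D ≤ 45/36 = 1.25.
Maximum integer Detection rating = 1 (gives RPN 36; D=2 would give 72 > 45).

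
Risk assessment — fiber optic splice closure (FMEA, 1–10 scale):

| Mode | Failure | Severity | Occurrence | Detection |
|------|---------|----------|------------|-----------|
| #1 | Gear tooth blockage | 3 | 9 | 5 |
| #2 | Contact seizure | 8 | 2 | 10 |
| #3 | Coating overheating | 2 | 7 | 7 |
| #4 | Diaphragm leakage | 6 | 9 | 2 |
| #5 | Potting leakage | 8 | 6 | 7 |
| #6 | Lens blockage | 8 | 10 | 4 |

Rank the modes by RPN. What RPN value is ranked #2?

320

RPN = Severity × Occurrence × Detection:
  #1: 3 × 9 × 5 = 135
  #2: 8 × 2 × 10 = 160
  #3: 2 × 7 × 7 = 98
  #4: 6 × 9 × 2 = 108
  #5: 8 × 6 × 7 = 336
  #6: 8 × 10 × 4 = 320
Sorted descending: 336, 320, 160, 135, 108, 98.
The second-highest RPN is 320 (#6).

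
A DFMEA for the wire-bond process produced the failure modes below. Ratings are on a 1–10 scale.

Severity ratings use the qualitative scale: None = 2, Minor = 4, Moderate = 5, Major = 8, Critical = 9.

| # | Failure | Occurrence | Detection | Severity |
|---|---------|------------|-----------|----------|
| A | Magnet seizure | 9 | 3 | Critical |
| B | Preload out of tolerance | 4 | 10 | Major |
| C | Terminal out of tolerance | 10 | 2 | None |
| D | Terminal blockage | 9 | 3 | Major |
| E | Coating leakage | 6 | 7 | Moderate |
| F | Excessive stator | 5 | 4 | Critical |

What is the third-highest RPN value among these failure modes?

RPN = Severity × Occurrence × Detection:
  A: 9 × 9 × 3 = 243
  B: 8 × 4 × 10 = 320
  C: 2 × 10 × 2 = 40
  D: 8 × 9 × 3 = 216
  E: 5 × 6 × 7 = 210
  F: 9 × 5 × 4 = 180
Sorted descending: 320, 243, 216, 210, 180, 40.
The third-highest RPN is 216 (D).

216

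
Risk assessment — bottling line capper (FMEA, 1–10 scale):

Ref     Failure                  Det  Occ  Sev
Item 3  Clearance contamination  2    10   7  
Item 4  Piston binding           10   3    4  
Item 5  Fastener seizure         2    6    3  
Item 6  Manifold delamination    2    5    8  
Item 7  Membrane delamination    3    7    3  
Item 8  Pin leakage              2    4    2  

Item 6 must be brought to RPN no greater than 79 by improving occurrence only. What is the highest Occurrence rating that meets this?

4

Item 6: S=8, O=5, D=2 → current RPN = 80.
Fixed product = 16. Need 16 × O ≤ 79, so O ≤ 79/16 = 4.94.
Maximum integer Occurrence rating = 4 (gives RPN 64; O=5 would give 80 > 79).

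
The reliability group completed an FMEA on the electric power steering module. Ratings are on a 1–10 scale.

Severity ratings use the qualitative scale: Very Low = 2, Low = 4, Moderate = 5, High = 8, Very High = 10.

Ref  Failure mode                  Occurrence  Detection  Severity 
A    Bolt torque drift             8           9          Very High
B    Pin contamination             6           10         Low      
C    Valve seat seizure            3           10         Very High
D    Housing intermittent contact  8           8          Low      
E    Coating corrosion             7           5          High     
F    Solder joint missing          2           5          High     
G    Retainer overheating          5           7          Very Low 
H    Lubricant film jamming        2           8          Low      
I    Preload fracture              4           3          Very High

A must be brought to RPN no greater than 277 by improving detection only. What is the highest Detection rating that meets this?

3

A: S=10, O=8, D=9 → current RPN = 720.
Fixed product = 80. Need 80 × D ≤ 277, so D ≤ 277/80 = 3.46.
Maximum integer Detection rating = 3 (gives RPN 240; D=4 would give 320 > 277).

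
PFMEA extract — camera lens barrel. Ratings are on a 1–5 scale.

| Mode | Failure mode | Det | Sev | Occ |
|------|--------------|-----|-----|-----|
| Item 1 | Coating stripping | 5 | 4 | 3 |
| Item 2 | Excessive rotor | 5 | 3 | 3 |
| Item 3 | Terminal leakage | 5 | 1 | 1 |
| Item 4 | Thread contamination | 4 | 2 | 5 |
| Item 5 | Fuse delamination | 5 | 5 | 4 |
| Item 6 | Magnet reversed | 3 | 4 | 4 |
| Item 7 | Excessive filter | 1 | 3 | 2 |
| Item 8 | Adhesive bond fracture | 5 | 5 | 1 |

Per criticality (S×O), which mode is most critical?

Item 5

Criticality = Severity × Occurrence:
  Item 1: 4 × 3 = 12
  Item 2: 3 × 3 = 9
  Item 3: 1 × 1 = 1
  Item 4: 2 × 5 = 10
  Item 5: 5 × 4 = 20
  Item 6: 4 × 4 = 16
  Item 7: 3 × 2 = 6
  Item 8: 5 × 1 = 5
Highest criticality is 20 → Item 5.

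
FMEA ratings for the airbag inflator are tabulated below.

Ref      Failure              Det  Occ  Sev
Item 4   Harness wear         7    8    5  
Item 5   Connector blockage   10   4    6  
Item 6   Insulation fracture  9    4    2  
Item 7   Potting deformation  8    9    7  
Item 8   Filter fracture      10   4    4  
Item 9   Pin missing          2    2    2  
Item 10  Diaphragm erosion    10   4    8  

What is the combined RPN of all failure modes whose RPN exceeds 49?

1576

RPN = Severity × Occurrence × Detection:
  Item 4: 5 × 8 × 7 = 280
  Item 5: 6 × 4 × 10 = 240
  Item 6: 2 × 4 × 9 = 72
  Item 7: 7 × 9 × 8 = 504
  Item 8: 4 × 4 × 10 = 160
  Item 9: 2 × 2 × 2 = 8
  Item 10: 8 × 4 × 10 = 320
RPN > 49: Item 4 (280), Item 5 (240), Item 6 (72), Item 7 (504), Item 8 (160), Item 10 (320).
Sum: 280 + 240 + 72 + 504 + 160 + 320 = 1576.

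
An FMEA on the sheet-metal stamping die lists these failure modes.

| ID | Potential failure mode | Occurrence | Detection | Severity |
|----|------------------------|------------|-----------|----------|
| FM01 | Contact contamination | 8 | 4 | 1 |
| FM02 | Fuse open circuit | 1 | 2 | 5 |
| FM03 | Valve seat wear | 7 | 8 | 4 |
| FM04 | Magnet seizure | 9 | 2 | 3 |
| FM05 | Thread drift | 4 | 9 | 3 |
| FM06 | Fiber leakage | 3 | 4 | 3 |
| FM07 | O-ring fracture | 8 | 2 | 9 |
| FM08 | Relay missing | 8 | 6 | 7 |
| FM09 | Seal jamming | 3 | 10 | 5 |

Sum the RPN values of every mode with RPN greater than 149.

RPN = Severity × Occurrence × Detection:
  FM01: 1 × 8 × 4 = 32
  FM02: 5 × 1 × 2 = 10
  FM03: 4 × 7 × 8 = 224
  FM04: 3 × 9 × 2 = 54
  FM05: 3 × 4 × 9 = 108
  FM06: 3 × 3 × 4 = 36
  FM07: 9 × 8 × 2 = 144
  FM08: 7 × 8 × 6 = 336
  FM09: 5 × 3 × 10 = 150
RPN > 149: FM03 (224), FM08 (336), FM09 (150).
Sum: 224 + 336 + 150 = 710.

710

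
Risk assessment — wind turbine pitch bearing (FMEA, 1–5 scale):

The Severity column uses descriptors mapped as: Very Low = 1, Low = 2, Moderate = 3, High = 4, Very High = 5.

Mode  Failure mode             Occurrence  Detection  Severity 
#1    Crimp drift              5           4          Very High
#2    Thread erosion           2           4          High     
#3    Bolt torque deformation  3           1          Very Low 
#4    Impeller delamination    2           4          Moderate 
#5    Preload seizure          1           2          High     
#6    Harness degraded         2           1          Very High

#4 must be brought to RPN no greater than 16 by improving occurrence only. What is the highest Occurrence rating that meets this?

#4: S=3, O=2, D=4 → current RPN = 24.
Fixed product = 12. Need 12 × O ≤ 16, so O ≤ 16/12 = 1.33.
Maximum integer Occurrence rating = 1 (gives RPN 12; O=2 would give 24 > 16).

1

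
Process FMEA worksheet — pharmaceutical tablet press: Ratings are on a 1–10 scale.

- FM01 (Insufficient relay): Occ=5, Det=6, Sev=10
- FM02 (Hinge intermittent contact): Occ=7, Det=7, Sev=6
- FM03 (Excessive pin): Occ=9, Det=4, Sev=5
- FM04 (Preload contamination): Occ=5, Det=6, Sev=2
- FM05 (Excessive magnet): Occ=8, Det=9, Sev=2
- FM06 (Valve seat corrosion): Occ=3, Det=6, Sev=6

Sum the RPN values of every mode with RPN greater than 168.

774

RPN = Severity × Occurrence × Detection:
  FM01: 10 × 5 × 6 = 300
  FM02: 6 × 7 × 7 = 294
  FM03: 5 × 9 × 4 = 180
  FM04: 2 × 5 × 6 = 60
  FM05: 2 × 8 × 9 = 144
  FM06: 6 × 3 × 6 = 108
RPN > 168: FM01 (300), FM02 (294), FM03 (180).
Sum: 300 + 294 + 180 = 774.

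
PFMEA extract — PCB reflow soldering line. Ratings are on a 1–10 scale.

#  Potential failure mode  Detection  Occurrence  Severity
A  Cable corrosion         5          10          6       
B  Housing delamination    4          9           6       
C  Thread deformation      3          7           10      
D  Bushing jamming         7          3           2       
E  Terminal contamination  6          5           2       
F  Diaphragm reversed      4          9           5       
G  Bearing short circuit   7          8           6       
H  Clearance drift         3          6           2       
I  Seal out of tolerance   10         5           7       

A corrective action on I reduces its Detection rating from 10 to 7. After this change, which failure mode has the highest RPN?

RPN = Severity × Occurrence × Detection:
  A: 6 × 10 × 5 = 300
  B: 6 × 9 × 4 = 216
  C: 10 × 7 × 3 = 210
  D: 2 × 3 × 7 = 42
  E: 2 × 5 × 6 = 60
  F: 5 × 9 × 4 = 180
  G: 6 × 8 × 7 = 336
  H: 2 × 6 × 3 = 36
  I: 7 × 5 × 10 = 350
After action: I → 7 × 5 × 7 = 245.
Revised RPNs: G=336, A=300, I=245, B=216, C=210, F=180, E=60, D=42, H=36.
Highest is now G (336).

G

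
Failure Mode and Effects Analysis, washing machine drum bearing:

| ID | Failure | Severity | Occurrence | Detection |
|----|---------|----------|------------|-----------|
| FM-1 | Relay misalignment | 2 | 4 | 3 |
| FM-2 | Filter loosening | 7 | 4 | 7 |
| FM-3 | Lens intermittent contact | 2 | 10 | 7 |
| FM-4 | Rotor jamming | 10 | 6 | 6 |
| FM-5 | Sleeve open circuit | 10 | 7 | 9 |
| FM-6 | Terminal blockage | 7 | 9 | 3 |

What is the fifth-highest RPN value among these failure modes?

140

RPN = Severity × Occurrence × Detection:
  FM-1: 2 × 4 × 3 = 24
  FM-2: 7 × 4 × 7 = 196
  FM-3: 2 × 10 × 7 = 140
  FM-4: 10 × 6 × 6 = 360
  FM-5: 10 × 7 × 9 = 630
  FM-6: 7 × 9 × 3 = 189
Sorted descending: 630, 360, 196, 189, 140, 24.
The fifth-highest RPN is 140 (FM-3).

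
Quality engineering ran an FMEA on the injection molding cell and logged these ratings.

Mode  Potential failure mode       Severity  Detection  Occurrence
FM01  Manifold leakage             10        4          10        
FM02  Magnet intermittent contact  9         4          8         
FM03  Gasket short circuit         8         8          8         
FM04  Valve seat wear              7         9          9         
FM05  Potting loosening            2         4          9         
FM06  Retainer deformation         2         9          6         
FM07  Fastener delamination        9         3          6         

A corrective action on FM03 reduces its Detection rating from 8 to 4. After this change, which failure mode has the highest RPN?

RPN = Severity × Occurrence × Detection:
  FM01: 10 × 10 × 4 = 400
  FM02: 9 × 8 × 4 = 288
  FM03: 8 × 8 × 8 = 512
  FM04: 7 × 9 × 9 = 567
  FM05: 2 × 9 × 4 = 72
  FM06: 2 × 6 × 9 = 108
  FM07: 9 × 6 × 3 = 162
After action: FM03 → 8 × 8 × 4 = 256.
Revised RPNs: FM04=567, FM01=400, FM02=288, FM03=256, FM07=162, FM06=108, FM05=72.
Highest is now FM04 (567).

FM04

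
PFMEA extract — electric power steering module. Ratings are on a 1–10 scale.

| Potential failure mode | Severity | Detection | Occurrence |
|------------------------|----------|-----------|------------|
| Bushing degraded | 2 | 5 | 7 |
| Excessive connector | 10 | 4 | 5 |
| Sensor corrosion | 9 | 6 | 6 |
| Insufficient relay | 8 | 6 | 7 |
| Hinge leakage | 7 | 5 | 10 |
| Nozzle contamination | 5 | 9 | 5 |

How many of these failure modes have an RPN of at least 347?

RPN = Severity × Occurrence × Detection:
  Bushing degraded: 2 × 7 × 5 = 70
  Excessive connector: 10 × 5 × 4 = 200
  Sensor corrosion: 9 × 6 × 6 = 324
  Insufficient relay: 8 × 7 × 6 = 336
  Hinge leakage: 7 × 10 × 5 = 350
  Nozzle contamination: 5 × 5 × 9 = 225
Modes with RPN ≥ 347: Hinge leakage (350) → 1.

1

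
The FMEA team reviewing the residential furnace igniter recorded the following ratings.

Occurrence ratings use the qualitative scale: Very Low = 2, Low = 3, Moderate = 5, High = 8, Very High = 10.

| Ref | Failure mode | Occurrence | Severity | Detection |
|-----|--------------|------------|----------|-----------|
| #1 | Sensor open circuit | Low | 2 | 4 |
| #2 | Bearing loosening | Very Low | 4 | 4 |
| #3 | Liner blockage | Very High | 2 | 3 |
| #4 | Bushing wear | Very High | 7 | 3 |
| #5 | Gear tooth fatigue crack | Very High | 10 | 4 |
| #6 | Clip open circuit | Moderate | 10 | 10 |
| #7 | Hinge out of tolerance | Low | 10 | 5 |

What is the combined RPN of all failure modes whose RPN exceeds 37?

RPN = Severity × Occurrence × Detection:
  #1: 2 × 3 × 4 = 24
  #2: 4 × 2 × 4 = 32
  #3: 2 × 10 × 3 = 60
  #4: 7 × 10 × 3 = 210
  #5: 10 × 10 × 4 = 400
  #6: 10 × 5 × 10 = 500
  #7: 10 × 3 × 5 = 150
RPN > 37: #3 (60), #4 (210), #5 (400), #6 (500), #7 (150).
Sum: 60 + 210 + 400 + 500 + 150 = 1320.

1320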